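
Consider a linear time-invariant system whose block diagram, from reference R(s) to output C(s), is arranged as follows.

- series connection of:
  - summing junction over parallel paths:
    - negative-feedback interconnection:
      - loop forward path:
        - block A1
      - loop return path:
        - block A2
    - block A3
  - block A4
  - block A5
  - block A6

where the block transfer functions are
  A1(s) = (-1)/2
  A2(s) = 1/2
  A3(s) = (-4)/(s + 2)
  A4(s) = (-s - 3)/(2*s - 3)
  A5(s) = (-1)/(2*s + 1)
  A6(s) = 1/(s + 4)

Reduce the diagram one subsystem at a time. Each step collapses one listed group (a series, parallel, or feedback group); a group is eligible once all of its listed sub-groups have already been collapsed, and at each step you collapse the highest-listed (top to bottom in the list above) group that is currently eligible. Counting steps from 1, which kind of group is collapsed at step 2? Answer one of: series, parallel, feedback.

Step 1 - feedback reduction of A1, A2
Step 2 - sum the parallel branches [A1/(1+A1*A2)], A3
Step 3 - multiply ([A1/(1+A1*A2)]+A3), A4, A5, A6 (series)
The group at step 2 is a parallel group.

Hence the answer: parallel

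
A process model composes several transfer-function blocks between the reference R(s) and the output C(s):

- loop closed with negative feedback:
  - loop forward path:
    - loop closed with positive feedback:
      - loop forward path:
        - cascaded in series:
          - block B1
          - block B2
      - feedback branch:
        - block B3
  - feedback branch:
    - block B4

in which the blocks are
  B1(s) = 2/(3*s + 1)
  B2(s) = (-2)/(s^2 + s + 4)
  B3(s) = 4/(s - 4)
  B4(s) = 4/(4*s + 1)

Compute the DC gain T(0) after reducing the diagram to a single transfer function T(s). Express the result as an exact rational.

[1] reduce the series chain B1, B2; result (-4)/(3*s^3 + 4*s^2 + 13*s + 4)
[2] collapse the loop ((B1*B2) forward, B3 return); result (16 - 4*s)/(3*s^4 - 8*s^3 - 3*s^2 - 48*s)
[3] apply the feedback formula to [(B1*B2)/(1-(B1*B2)*B3)], B4; result (-16*s^2 + 60*s + 16)/(12*s^5 - 29*s^4 - 20*s^3 - 195*s^2 - 64*s + 64)
Step 3 gives the overall T(s). Then T(0) = 16/64 = 1/4.

Answer: 1/4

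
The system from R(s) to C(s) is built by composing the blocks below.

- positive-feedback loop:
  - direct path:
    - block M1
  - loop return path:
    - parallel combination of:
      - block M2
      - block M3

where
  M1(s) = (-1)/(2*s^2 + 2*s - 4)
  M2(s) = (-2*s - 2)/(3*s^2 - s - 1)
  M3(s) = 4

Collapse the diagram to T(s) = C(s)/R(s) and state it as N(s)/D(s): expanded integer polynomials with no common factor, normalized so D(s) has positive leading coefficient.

[1] reduce the parallel group M2, M3 -> (12*s^2 - 6*s - 6)/(3*s^2 - s - 1)
[2] close the feedback loop around M1, (M2+M3) - this is the overall T(s), already in the required normalized form

Therefore the answer is (-3*s^2 + s + 1)/(6*s^4 + 4*s^3 - 4*s^2 - 4*s - 2).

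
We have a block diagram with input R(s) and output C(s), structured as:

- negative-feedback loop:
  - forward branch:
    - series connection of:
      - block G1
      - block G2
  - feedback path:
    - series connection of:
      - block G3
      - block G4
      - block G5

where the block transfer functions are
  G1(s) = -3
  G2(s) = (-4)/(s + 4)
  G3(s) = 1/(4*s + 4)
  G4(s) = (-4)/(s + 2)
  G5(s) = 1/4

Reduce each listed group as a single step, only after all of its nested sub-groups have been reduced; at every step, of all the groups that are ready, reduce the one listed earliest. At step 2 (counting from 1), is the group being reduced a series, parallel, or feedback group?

Answer: series

Working:
(1) series reduction of G1, G2
(2) multiply G3, G4, G5 (series)
(3) feedback reduction of (G1*G2), (G3*G4*G5)
Step 2: series.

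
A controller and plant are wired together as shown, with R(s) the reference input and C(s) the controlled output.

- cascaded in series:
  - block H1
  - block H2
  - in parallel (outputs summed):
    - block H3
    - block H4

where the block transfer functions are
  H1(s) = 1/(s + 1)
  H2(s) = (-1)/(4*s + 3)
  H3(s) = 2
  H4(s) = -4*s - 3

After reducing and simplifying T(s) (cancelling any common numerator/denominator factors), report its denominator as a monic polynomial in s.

First reduce the diagram to T(s).

Step 1 - sum the parallel branches H3, H4 gives -4*s - 1
Step 2 - cascade H1, H2, (H3+H4) gives (4*s + 1)/(4*s^2 + 7*s + 3)
The result of step 2 is T(s) in lowest terms. Its denominator has leading coefficient 4; dividing the denominator through by 4 makes it monic.

Answer: s^2 + 7*s/4 + 3/4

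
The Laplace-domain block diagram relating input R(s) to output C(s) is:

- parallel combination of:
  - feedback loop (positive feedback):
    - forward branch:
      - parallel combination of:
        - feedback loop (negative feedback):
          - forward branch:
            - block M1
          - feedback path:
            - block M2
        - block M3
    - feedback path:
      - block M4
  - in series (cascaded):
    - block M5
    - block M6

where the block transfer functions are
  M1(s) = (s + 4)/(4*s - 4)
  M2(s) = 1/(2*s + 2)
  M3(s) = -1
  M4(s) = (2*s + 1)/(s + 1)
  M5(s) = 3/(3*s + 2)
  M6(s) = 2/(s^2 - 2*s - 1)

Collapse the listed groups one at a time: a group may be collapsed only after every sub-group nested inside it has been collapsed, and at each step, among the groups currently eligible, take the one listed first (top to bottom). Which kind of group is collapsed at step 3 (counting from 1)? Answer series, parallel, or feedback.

Answer: feedback

Working:
Step 1: reduce the feedback loop with forward M1 and return M2
Step 2: add [M1/(1+M1*M2)], M3 (parallel)
Step 3: apply the feedback formula to ([M1/(1+M1*M2)]+M3), M4
Step 4: reduce the series chain M5, M6
Step 5: parallel reduction of [([M1/(1+M1*M2)]+M3)/(1-([M1/(1+M1*M2)]+M3)*M4)], (M5*M6)
So the answer for step 3 is feedback.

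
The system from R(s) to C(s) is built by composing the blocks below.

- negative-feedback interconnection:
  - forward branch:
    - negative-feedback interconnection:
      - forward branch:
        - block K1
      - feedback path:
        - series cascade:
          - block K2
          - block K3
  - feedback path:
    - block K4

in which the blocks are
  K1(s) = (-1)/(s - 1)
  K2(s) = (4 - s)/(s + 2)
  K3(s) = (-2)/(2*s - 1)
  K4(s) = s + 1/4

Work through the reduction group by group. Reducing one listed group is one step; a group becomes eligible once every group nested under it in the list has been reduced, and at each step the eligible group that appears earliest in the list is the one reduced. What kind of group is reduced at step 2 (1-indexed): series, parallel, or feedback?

Step 1: reduce the series chain K2, K3
Step 2: reduce the feedback loop with forward K1 and return (K2*K3)
Step 3: collapse the loop ([K1/(1+K1*(K2*K3))] forward, K4 return)
The group at step 2 is a feedback group.

Hence the answer: feedback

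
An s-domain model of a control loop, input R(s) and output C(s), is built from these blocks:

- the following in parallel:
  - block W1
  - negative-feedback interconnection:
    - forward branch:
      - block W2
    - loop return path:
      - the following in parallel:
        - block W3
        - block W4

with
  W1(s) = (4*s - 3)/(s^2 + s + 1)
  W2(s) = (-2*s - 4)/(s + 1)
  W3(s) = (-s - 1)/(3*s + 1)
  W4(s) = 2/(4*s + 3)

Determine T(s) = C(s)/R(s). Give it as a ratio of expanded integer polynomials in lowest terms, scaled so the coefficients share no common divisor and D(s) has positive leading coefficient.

1. parallel reduction of W3, W4, giving (-4*s^2 - s - 1)/(12*s^2 + 13*s + 3)
2. feedback reduction of W2, (W3+W4), giving (-24*s^3 - 74*s^2 - 58*s - 12)/(20*s^3 + 43*s^2 + 22*s + 7)
3. sum the parallel branches W1, [W2/(1+W2*(W3+W4))] - this is the overall T(s), already in the required normalized form

Therefore the answer is (-24*s^5 - 18*s^4 - 44*s^3 - 185*s^2 - 108*s - 33)/(20*s^5 + 63*s^4 + 85*s^3 + 72*s^2 + 29*s + 7).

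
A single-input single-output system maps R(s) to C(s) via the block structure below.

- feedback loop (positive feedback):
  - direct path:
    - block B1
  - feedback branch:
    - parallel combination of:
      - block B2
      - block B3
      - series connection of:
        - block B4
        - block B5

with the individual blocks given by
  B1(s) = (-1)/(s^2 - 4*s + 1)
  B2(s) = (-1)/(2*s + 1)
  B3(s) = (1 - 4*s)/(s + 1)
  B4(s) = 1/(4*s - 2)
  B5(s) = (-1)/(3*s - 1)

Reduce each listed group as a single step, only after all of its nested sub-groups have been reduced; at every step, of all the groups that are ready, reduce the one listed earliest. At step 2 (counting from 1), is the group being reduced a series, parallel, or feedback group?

The answer is parallel.

Reasoning:
[1] reduce the series chain B4, B5
[2] add B2, B3, (B4*B5) (parallel)
[3] feedback reduction of B1, (B2+B3+(B4*B5))
Step 2: parallel.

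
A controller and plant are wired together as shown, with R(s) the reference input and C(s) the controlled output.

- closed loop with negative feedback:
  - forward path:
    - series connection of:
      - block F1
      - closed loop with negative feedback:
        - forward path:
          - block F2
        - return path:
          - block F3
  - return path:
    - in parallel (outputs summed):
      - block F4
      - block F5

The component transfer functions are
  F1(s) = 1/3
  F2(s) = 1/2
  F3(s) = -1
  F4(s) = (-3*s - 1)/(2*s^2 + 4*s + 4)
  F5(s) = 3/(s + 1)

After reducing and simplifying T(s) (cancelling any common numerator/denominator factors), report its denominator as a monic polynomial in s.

Reducing step by step:

(1) collapse the loop (F2 forward, F3 return) -> 1
(2) multiply F1, [F2/(1+F2*F3)] (series) -> 1/3
(3) parallel reduction of F4, F5 -> (3*s^2 + 8*s + 11)/(2*s^3 + 6*s^2 + 8*s + 4)
(4) apply the feedback formula to (F1*[F2/(1+F2*F3)]), (F4+F5) -> (2*s^3 + 6*s^2 + 8*s + 4)/(6*s^3 + 21*s^2 + 32*s + 23)
Step 4 gives the fully reduced T(s), with no common factor left to cancel. The denominator's leading coefficient is 6, so divide each of its coefficients by 6 to get the monic form.

Answer: s^3 + 7*s^2/2 + 16*s/3 + 23/6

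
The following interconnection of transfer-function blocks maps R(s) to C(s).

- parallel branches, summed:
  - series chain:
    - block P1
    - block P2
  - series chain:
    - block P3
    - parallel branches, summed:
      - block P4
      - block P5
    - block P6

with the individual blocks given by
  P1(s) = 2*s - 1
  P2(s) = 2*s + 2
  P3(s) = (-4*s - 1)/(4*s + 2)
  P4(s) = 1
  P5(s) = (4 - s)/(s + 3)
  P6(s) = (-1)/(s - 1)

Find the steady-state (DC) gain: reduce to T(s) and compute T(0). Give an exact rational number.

The answer is -19/6.

Reasoning:
Step 1 - combine P1, P2 in series: 4*s^2 + 2*s - 2
Step 2 - sum the parallel branches P4, P5: 7/(s + 3)
Step 3 - multiply P3, (P4+P5), P6 (series): (28*s + 7)/(4*s^3 + 10*s^2 - 8*s - 6)
Step 4 - add (P1*P2), (P3*(P4+P5)*P6) (parallel): (16*s^5 + 48*s^4 - 20*s^3 - 60*s^2 + 32*s + 19)/(4*s^3 + 10*s^2 - 8*s - 6)
The step-4 result is T(s). Setting s = 0: T(0) = 19/(-6) = -19/6.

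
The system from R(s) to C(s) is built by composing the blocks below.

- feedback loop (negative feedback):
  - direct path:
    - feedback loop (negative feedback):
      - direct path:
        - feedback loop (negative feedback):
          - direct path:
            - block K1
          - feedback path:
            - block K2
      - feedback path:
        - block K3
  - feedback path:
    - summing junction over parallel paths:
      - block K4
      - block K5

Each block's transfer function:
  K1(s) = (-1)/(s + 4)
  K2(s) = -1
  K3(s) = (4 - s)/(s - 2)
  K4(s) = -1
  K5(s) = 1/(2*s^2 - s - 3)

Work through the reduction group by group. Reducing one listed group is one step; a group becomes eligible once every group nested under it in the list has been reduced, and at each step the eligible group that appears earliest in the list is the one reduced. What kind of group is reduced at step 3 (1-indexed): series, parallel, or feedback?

Step 1 - apply the feedback formula to K1, K2
Step 2 - feedback reduction of [K1/(1+K1*K2)], K3
Step 3 - combine K4, K5 in parallel
Step 4 - apply the feedback formula to [[K1/(1+K1*K2)]/(1+[K1/(1+K1*K2)]*K3)], (K4+K5)
At step 3 the group reduced is parallel.

Hence the answer: parallel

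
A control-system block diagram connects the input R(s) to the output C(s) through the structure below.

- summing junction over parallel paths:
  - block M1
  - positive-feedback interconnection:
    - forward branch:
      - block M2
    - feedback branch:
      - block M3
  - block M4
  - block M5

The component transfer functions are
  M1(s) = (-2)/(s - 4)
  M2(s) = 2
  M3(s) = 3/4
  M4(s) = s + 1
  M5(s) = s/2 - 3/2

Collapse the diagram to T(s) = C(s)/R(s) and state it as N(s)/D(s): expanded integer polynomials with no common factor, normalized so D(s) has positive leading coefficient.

Step 1: collapse the loop (M2 forward, M3 return): -4
Step 2: combine M1, [M2/(1-M2*M3)], M4, M5 in parallel: this yields T(s), and no further normalization is needed

Answer: (3*s^2 - 21*s + 32)/(2*s - 8)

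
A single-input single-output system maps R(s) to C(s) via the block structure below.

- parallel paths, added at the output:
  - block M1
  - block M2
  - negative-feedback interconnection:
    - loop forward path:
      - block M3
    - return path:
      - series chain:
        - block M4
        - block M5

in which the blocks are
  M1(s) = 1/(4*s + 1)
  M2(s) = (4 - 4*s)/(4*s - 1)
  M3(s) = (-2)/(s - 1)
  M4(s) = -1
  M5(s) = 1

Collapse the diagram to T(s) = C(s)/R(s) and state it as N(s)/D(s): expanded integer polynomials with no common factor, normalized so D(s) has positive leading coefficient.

Answer: (-16*s^3 - 32*s^2 + 19*s + 5)/(16*s^3 + 16*s^2 - s - 1)

Working:
Step 1. series reduction of M4, M5 gives -1
Step 2. feedback reduction of M3, (M4*M5) gives (-2)/(s + 1)
Step 3. sum the parallel branches M1, M2, [M3/(1+M3*(M4*M5))], giving the overall T(s)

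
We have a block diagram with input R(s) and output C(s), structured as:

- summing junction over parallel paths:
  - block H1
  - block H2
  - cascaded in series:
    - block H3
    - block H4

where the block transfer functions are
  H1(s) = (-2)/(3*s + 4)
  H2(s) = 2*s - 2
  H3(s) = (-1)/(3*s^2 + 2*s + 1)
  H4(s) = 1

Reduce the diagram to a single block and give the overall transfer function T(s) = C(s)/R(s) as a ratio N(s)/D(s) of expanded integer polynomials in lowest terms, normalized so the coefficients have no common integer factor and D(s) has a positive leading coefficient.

[1] multiply H3, H4 (series) -> (-1)/(3*s^2 + 2*s + 1)
[2] reduce the parallel group H1, H2, (H3*H4): this yields T(s), and no further normalization is needed

Final answer: (18*s^4 + 18*s^3 - 20*s^2 - 21*s - 14)/(9*s^3 + 18*s^2 + 11*s + 4)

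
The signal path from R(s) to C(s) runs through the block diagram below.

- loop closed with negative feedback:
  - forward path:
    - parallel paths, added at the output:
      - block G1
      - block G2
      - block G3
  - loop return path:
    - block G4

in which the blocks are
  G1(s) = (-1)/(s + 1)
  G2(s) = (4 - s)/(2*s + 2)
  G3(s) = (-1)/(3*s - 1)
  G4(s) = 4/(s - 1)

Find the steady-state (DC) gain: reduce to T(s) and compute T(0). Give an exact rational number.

Reducing step by step:

Step 1 - add G1, G2, G3 (parallel) -> (-3*s^2 + 5*s - 4)/(6*s^2 + 4*s - 2)
Step 2 - feedback reduction of (G1+G2+G3), G4 -> (-3*s^3 + 8*s^2 - 9*s + 4)/(6*s^3 - 14*s^2 + 14*s - 14)
Step 2 gives the overall T(s). Then T(0) = 4/(-14) = -2/7.

Answer: -2/7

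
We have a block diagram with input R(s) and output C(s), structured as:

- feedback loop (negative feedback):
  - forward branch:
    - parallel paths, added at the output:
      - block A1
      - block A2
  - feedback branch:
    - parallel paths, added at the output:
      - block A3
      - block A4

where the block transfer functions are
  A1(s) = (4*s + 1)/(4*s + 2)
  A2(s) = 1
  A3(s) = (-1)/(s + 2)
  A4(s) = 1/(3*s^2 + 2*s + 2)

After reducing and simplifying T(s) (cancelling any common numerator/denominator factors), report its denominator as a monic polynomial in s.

Step 1 - combine A1, A2 in parallel = (8*s + 3)/(4*s + 2)
Step 2 - parallel reduction of A3, A4 = (-3*s^2 - s)/(3*s^3 + 8*s^2 + 6*s + 4)
Step 3 - feedback reduction of (A1+A2), (A3+A4) = (24*s^4 + 73*s^3 + 72*s^2 + 50*s + 12)/(12*s^4 + 14*s^3 + 23*s^2 + 25*s + 8)
The result of step 3 is T(s) in lowest terms. Its denominator has leading coefficient 12; dividing the denominator through by 12 makes it monic.

Hence the answer: s^4 + 7*s^3/6 + 23*s^2/12 + 25*s/12 + 2/3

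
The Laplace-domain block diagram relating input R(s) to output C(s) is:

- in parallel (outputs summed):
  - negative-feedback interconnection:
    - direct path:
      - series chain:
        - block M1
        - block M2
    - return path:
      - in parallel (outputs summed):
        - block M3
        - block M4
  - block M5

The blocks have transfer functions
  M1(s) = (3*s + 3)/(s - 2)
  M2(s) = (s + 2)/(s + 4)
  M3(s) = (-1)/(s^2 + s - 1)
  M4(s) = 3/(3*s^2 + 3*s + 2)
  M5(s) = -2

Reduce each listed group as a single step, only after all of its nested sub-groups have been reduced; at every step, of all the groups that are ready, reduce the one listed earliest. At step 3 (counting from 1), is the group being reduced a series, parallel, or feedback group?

Answer: feedback

Working:
Step 1 - series reduction of M1, M2
Step 2 - combine M3, M4 in parallel
Step 3 - close the feedback loop around (M1*M2), (M3+M4)
Step 4 - parallel reduction of [(M1*M2)/(1+(M1*M2)*(M3+M4))], M5
Step 3: feedback.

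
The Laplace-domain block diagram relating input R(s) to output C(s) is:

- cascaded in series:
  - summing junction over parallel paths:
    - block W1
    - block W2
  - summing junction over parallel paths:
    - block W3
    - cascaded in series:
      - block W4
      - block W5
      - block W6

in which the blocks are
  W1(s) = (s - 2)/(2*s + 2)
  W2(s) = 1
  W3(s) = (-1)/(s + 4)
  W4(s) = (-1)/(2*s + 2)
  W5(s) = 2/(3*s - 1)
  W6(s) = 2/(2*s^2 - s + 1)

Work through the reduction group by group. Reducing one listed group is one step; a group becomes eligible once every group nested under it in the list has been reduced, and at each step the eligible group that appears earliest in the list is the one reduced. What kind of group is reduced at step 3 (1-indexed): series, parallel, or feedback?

[1] sum the parallel branches W1, W2
[2] multiply W4, W5, W6 (series)
[3] combine W3, (W4*W5*W6) in parallel
[4] reduce the series chain (W1+W2), (W3+(W4*W5*W6))
Step 3: parallel.

Hence the answer: parallel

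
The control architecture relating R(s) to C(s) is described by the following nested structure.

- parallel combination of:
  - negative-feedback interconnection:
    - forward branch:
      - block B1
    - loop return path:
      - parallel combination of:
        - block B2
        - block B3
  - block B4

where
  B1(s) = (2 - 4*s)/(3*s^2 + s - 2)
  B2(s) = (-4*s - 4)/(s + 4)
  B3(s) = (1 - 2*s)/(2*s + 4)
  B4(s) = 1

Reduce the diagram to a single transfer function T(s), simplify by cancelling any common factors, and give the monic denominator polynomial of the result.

The answer is s^4 + 13*s^3 + 80*s^2/3 - 11*s/3 - 28/3.

Reasoning:
Step 1: add B2, B3 (parallel), giving (-10*s^2 - 31*s - 12)/(2*s^2 + 12*s + 16)
Step 2: close the feedback loop around B1, (B2+B3), giving (-4*s^3 - 22*s^2 - 20*s + 16)/(3*s^4 + 39*s^3 + 80*s^2 - 11*s - 28)
Step 3: reduce the parallel group [B1/(1+B1*(B2+B3))], B4, giving (3*s^4 + 35*s^3 + 58*s^2 - 31*s - 12)/(3*s^4 + 39*s^3 + 80*s^2 - 11*s - 28)
No further cancellation is possible in the step-3 result, so that is T(s). Its denominator becomes monic after dividing by the leading coefficient 3.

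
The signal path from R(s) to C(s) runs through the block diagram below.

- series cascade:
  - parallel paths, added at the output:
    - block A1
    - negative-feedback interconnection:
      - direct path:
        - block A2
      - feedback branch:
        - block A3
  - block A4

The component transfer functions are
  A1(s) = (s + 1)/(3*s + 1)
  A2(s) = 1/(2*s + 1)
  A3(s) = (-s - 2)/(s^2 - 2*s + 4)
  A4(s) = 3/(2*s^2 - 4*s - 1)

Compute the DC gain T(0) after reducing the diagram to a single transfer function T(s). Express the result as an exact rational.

(1) reduce the feedback loop with forward A2 and return A3 gives (s^2 - 2*s + 4)/(2*s^3 - 3*s^2 + 5*s + 2)
(2) sum the parallel branches A1, [A2/(1+A2*A3)] gives (2*s^4 + 2*s^3 - 3*s^2 + 17*s + 6)/(6*s^4 - 7*s^3 + 12*s^2 + 11*s + 2)
(3) combine (A1+[A2/(1+A2*A3)]), A4 in series gives (6*s^4 + 6*s^3 - 9*s^2 + 51*s + 18)/(12*s^6 - 38*s^5 + 46*s^4 - 19*s^3 - 52*s^2 - 19*s - 2)
DC gain: substitute s = 0 into T(s) from step 3: T(0) = 18/(-2) = -9.

Answer: -9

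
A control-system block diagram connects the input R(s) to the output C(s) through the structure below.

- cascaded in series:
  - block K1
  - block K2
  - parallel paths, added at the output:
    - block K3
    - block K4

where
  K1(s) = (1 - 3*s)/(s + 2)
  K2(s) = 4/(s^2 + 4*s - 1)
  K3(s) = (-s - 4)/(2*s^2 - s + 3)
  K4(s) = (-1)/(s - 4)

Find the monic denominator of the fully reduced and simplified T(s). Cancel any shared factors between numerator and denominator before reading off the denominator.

[1] reduce the parallel group K3, K4: (-3*s^2 + s + 13)/(2*s^3 - 9*s^2 + 7*s - 12)
[2] cascade K1, K2, (K3+K4): (36*s^3 - 24*s^2 - 152*s + 52)/(2*s^6 + 3*s^5 - 33*s^4 - 37*s^3 - 5*s^2 - 98*s + 24)
T(s) is the step-2 result (common factors already cancelled). Leading coefficient of the denominator: 2. Divide through by 2 for the monic polynomial.

Final answer: s^6 + 3*s^5/2 - 33*s^4/2 - 37*s^3/2 - 5*s^2/2 - 49*s + 12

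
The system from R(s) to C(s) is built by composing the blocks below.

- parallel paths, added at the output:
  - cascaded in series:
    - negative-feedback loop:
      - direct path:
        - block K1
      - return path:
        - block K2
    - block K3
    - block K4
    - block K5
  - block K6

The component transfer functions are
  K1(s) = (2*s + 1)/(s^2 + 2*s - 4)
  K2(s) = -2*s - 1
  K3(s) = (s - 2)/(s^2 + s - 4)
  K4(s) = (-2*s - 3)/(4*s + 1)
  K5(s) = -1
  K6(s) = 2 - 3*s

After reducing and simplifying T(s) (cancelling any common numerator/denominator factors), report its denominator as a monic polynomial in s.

Reducing step by step:

[1] close the feedback loop around K1, K2 -> (-2*s - 1)/(3*s^2 + 2*s + 5)
[2] reduce the series chain [K1/(1+K1*K2)], K3, K4, K5 -> (-4*s^3 + 13*s + 6)/(12*s^5 + 23*s^4 - 15*s^3 - 17*s^2 - 83*s - 20)
[3] combine ([K1/(1+K1*K2)]*K3*K4*K5), K6 in parallel -> (-36*s^6 - 45*s^5 + 91*s^4 + 17*s^3 + 215*s^2 - 93*s - 34)/(12*s^5 + 23*s^4 - 15*s^3 - 17*s^2 - 83*s - 20)
The result of step 3 is T(s) in lowest terms. Its denominator has leading coefficient 12; dividing the denominator through by 12 makes it monic.

Answer: s^5 + 23*s^4/12 - 5*s^3/4 - 17*s^2/12 - 83*s/12 - 5/3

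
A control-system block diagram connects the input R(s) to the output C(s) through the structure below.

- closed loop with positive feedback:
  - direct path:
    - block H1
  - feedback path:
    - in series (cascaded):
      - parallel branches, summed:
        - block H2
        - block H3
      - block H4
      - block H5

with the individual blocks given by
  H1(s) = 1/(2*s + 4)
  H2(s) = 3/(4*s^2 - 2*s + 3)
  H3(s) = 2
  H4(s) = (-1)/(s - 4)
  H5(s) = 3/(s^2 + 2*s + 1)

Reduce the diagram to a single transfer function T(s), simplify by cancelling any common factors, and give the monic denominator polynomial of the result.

(1) combine H2, H3 in parallel gives (8*s^2 - 4*s + 9)/(4*s^2 - 2*s + 3)
(2) reduce the series chain (H2+H3), H4, H5 gives (-24*s^2 + 12*s - 27)/(4*s^5 - 10*s^4 - 21*s^3 - 8*s^2 - 13*s - 12)
(3) apply the feedback formula to H1, ((H2+H3)*H4*H5) gives (4*s^5 - 10*s^4 - 21*s^3 - 8*s^2 - 13*s - 12)/(8*s^6 - 4*s^5 - 82*s^4 - 100*s^3 - 34*s^2 - 88*s - 21)
T(s) is the step-3 result (common factors already cancelled). Leading coefficient of the denominator: 8. Divide through by 8 for the monic polynomial.

Hence the answer: s^6 - s^5/2 - 41*s^4/4 - 25*s^3/2 - 17*s^2/4 - 11*s - 21/8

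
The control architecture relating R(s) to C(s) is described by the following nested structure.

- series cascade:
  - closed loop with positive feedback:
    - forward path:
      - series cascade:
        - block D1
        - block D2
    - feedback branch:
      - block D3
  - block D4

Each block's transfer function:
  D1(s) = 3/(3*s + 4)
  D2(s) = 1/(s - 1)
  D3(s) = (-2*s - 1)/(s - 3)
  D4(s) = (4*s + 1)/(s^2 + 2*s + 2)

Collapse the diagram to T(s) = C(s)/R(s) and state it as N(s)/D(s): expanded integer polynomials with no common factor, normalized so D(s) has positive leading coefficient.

Answer: (12*s^2 - 33*s - 9)/(3*s^5 - 2*s^4 - 11*s^3 - 3*s^2 + 28*s + 30)

Working:
Step 1: reduce the series chain D1, D2: 3/(3*s^2 + s - 4)
Step 2: apply the feedback formula to (D1*D2), D3: (3*s - 9)/(3*s^3 - 8*s^2 - s + 15)
Step 3: multiply [(D1*D2)/(1-(D1*D2)*D3)], D4 (series); the result is T(s) itself (integer coefficients, no common factor, positive leading denominator coefficient)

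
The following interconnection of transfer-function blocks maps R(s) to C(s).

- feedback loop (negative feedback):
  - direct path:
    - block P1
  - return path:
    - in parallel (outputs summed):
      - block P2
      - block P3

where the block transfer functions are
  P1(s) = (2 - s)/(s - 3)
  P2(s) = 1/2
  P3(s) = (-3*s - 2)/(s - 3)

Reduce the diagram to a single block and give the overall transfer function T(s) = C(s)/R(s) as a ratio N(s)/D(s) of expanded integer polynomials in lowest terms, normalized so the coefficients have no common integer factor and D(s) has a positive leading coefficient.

(1) sum the parallel branches P2, P3, giving (-5*s - 7)/(2*s - 6)
(2) feedback reduction of P1, (P2+P3); the result is T(s) itself (integer coefficients, no common factor, positive leading denominator coefficient)

Hence the answer: (-2*s^2 + 10*s - 12)/(7*s^2 - 15*s + 4)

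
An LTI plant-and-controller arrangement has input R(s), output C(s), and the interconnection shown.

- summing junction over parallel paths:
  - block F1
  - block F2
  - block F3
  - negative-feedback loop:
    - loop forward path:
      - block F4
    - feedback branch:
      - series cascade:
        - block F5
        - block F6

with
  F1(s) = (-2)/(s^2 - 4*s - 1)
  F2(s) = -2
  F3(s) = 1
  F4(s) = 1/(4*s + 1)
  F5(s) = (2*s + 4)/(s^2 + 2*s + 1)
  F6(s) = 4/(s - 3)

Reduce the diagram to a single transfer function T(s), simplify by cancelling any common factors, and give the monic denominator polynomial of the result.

(1) reduce the series chain F5, F6 gives (8*s + 16)/(s^3 - s^2 - 5*s - 3)
(2) close the feedback loop around F4, (F5*F6) gives (s^3 - s^2 - 5*s - 3)/(4*s^4 - 3*s^3 - 21*s^2 - 9*s + 13)
(3) add F1, F2, F3, [F4/(1+F4*(F5*F6))] (parallel) gives (-4*s^6 + 20*s^5 - 74*s^3 - 10*s^2 + 78*s - 10)/(4*s^6 - 19*s^5 - 13*s^4 + 78*s^3 + 70*s^2 - 43*s - 13)
T(s) is the step-3 result (common factors already cancelled). Leading coefficient of the denominator: 4. Divide through by 4 for the monic polynomial.

Final answer: s^6 - 19*s^5/4 - 13*s^4/4 + 39*s^3/2 + 35*s^2/2 - 43*s/4 - 13/4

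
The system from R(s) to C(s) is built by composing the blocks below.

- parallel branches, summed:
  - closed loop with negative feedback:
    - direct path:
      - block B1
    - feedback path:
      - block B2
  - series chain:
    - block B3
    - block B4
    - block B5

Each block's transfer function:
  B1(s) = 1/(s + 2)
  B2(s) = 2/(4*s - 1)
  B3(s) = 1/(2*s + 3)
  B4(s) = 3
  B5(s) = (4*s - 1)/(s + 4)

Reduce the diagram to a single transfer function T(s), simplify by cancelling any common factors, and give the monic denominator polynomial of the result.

Step 1: collapse the loop (B1 forward, B2 return); result (4*s - 1)/(4*s^2 + 7*s)
Step 2: cascade B3, B4, B5; result (12*s - 3)/(2*s^2 + 11*s + 12)
Step 3: combine [B1/(1+B1*B2)], (B3*B4*B5) in parallel; result (56*s^3 + 114*s^2 + 16*s - 12)/(8*s^4 + 58*s^3 + 125*s^2 + 84*s)
Step 3 gives the fully reduced T(s), with no common factor left to cancel. The denominator's leading coefficient is 8, so divide each of its coefficients by 8 to get the monic form.

Therefore the answer is s^4 + 29*s^3/4 + 125*s^2/8 + 21*s/2.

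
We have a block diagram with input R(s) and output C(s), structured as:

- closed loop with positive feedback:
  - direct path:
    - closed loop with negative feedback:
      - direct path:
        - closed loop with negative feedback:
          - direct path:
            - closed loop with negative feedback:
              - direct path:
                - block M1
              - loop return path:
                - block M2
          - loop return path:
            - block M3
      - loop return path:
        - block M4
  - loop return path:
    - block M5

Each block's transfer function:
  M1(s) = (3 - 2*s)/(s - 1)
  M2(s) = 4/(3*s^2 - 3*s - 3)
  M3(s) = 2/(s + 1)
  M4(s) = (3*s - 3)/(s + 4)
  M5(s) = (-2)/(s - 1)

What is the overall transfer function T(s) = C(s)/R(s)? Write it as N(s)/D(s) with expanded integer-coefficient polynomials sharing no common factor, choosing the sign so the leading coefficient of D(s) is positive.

The answer is (6*s^6 + 9*s^5 - 63*s^4 + 12*s^3 + 93*s^2 - 21*s - 36)/(15*s^6 - 45*s^5 + 107*s^4 - 124*s^3 - 89*s^2 + 109*s + 87).

Reasoning:
Step 1: close the feedback loop around M1, M2; result (-6*s^3 + 15*s^2 - 3*s - 9)/(3*s^3 - 6*s^2 - 8*s + 15)
Step 2: collapse the loop ([M1/(1+M1*M2)] forward, M3 return); result (-6*s^4 + 9*s^3 + 12*s^2 - 12*s - 9)/(3*s^4 - 15*s^3 + 16*s^2 + s - 3)
Step 3: close the feedback loop around [[M1/(1+M1*M2)]/(1+[M1/(1+M1*M2)]*M3)], M4; result (6*s^5 + 15*s^4 - 48*s^3 - 36*s^2 + 57*s + 36)/(15*s^5 - 42*s^4 + 35*s^3 + 7*s^2 - 10*s - 15)
Step 4: collapse the loop ([[[M1/(1+M1*M2)]/(1+[M1/(1+M1*M2)]*M3)]/(1+[[M1/(1+M1*M2)]/(1+[M1/(1+M1*M2)]*M3)]*M4)] forward, M5 return); the result is T(s) itself (integer coefficients, no common factor, positive leading denominator coefficient)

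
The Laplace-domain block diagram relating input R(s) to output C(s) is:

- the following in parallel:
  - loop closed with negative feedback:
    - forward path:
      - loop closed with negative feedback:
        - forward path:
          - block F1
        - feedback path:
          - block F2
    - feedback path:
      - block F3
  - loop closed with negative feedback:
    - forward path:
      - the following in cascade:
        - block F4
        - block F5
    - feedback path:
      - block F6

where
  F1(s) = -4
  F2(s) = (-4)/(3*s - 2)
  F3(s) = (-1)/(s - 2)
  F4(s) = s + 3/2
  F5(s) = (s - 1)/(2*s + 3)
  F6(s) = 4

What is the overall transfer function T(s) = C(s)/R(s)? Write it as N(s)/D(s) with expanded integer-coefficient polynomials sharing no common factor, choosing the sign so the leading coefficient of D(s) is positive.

Step 1. reduce the feedback loop with forward F1 and return F2 -> (8 - 12*s)/(3*s + 14)
Step 2. collapse the loop ([F1/(1+F1*F2)] forward, F3 return) -> (-12*s^2 + 32*s - 16)/(3*s^2 + 20*s - 36)
Step 3. reduce the series chain F4, F5 -> s/2 - 1/2
Step 4. reduce the feedback loop with forward (F4*F5) and return F6 -> (s - 1)/(4*s - 2)
Step 5. reduce the parallel group [[F1/(1+F1*F2)]/(1+[F1/(1+F1*F2)]*F3)], [(F4*F5)/(1+(F4*F5)*F6)]: this yields T(s), and no further normalization is needed

Final answer: (-45*s^3 + 169*s^2 - 184*s + 68)/(12*s^3 + 74*s^2 - 184*s + 72)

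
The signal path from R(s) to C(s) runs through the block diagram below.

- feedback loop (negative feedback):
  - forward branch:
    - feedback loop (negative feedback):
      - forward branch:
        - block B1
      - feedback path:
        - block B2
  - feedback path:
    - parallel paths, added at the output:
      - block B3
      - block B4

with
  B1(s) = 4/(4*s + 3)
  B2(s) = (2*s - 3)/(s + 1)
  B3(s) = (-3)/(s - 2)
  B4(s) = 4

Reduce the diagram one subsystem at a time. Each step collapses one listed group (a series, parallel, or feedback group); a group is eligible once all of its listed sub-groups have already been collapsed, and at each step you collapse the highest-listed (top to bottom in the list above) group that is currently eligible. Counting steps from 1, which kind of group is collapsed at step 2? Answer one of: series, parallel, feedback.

1. apply the feedback formula to B1, B2
2. sum the parallel branches B3, B4
3. apply the feedback formula to [B1/(1+B1*B2)], (B3+B4)
Step 2: parallel.

Answer: parallel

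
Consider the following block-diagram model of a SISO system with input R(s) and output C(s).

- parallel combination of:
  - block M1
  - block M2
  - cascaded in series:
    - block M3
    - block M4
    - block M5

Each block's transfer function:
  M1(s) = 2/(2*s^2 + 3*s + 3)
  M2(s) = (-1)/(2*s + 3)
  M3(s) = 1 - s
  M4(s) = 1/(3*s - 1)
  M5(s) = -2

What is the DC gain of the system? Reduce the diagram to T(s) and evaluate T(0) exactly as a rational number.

First reduce the diagram to T(s).

(1) multiply M3, M4, M5 (series); result (2*s - 2)/(3*s - 1)
(2) sum the parallel branches M1, M2, (M3*M4*M5); result (8*s^4 + 10*s^3 + 11*s^2 - 4*s - 21)/(12*s^4 + 32*s^3 + 33*s^2 + 12*s - 9)
That last expression is T(s); at s = 0 only the constant terms survive, so T(0) = -21/(-9) = 7/3.

Answer: 7/3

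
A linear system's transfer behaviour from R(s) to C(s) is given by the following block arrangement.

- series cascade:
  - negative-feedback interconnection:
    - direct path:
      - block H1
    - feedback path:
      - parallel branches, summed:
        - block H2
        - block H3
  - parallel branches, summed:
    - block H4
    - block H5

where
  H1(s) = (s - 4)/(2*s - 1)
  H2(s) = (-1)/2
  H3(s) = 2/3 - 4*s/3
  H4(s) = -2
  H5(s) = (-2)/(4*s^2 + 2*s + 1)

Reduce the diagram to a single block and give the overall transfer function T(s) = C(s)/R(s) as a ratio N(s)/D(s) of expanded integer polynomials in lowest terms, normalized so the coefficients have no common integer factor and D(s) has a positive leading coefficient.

1. reduce the parallel group H2, H3; result 1/6 - 4*s/3
2. reduce the feedback loop with forward H1 and return (H2+H3); result (24 - 6*s)/(8*s^2 - 45*s + 10)
3. add H4, H5 (parallel); result (-8*s^2 - 4*s - 4)/(4*s^2 + 2*s + 1)
4. series reduction of [H1/(1+H1*(H2+H3))], (H4+H5): this yields T(s), and no further normalization is needed

Therefore the answer is (48*s^3 - 168*s^2 - 72*s - 96)/(32*s^4 - 164*s^3 - 42*s^2 - 25*s + 10).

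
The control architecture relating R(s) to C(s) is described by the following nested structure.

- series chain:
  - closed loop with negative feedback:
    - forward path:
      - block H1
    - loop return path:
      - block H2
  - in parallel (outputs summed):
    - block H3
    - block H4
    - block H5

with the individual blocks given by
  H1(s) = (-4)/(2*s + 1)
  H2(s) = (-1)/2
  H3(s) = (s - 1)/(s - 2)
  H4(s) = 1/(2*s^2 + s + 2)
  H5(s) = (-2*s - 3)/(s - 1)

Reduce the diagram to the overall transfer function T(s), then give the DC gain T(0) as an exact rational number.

First reduce the diagram to T(s).

1. collapse the loop (H1 forward, H2 return): (-4)/(2*s + 3)
2. parallel reduction of H3, H4, H5: (-2*s^4 - 3*s^3 + 12*s^2 + 2*s + 16)/(2*s^4 - 5*s^3 + 3*s^2 - 4*s + 4)
3. reduce the series chain [H1/(1+H1*H2)], (H3+H4+H5): (8*s^4 + 12*s^3 - 48*s^2 - 8*s - 64)/(4*s^5 - 4*s^4 - 9*s^3 + s^2 - 4*s + 12)
Evaluating the step-3 result (the overall T(s)) at s = 0 gives T(0) = -64/12 = -16/3.

Answer: -16/3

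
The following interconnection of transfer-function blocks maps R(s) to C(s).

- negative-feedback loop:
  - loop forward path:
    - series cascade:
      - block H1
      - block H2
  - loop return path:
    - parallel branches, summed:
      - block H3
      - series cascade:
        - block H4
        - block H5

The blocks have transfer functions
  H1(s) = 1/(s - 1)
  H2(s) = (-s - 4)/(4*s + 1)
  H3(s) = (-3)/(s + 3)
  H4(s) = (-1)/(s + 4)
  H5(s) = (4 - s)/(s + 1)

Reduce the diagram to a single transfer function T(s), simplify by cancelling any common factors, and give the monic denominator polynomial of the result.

Step 1: series reduction of H1, H2, giving (-s - 4)/(4*s^2 - 3*s - 1)
Step 2: multiply H4, H5 (series), giving (s - 4)/(s^2 + 5*s + 4)
Step 3: sum the parallel branches H3, (H4*H5), giving (-2*s^2 - 16*s - 24)/(s^3 + 8*s^2 + 19*s + 12)
Step 4: feedback reduction of (H1*H2), (H3+(H4*H5)), giving (-s^3 - 8*s^2 - 19*s - 12)/(4*s^4 + 13*s^3 + s^2 + 3*s + 21)
T(s) is the step-4 result (common factors already cancelled). Leading coefficient of the denominator: 4. Divide through by 4 for the monic polynomial.

Final answer: s^4 + 13*s^3/4 + s^2/4 + 3*s/4 + 21/4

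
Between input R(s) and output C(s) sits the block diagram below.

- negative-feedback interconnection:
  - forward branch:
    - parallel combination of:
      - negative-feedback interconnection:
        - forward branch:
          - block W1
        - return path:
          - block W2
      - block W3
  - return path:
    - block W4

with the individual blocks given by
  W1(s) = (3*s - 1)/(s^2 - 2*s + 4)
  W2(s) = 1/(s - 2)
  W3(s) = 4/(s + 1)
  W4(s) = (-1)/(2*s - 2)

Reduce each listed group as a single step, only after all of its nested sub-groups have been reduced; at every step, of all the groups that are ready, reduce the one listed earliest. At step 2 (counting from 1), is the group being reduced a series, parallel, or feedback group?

Answer: parallel

Working:
(1) feedback reduction of W1, W2
(2) sum the parallel branches [W1/(1+W1*W2)], W3
(3) apply the feedback formula to ([W1/(1+W1*W2)]+W3), W4
Step 2 collapses a parallel group.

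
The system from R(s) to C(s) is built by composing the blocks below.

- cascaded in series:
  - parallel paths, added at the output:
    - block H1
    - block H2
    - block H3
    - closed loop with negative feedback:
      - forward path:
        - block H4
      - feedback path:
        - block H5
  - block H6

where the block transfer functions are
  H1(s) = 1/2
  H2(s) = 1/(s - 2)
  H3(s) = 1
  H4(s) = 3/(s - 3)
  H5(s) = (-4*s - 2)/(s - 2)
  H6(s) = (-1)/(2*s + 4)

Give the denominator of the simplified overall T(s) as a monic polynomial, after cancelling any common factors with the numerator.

First reduce the diagram to T(s).

Step 1. feedback reduction of H4, H5 gives (3*s - 6)/(s^2 - 17*s)
Step 2. reduce the parallel group H1, H2, H3, [H4/(1+H4*H5)] gives (3*s^3 - 49*s^2 + 44*s + 24)/(2*s^3 - 38*s^2 + 68*s)
Step 3. multiply (H1+H2+H3+[H4/(1+H4*H5)]), H6 (series) gives (-3*s^3 + 49*s^2 - 44*s - 24)/(4*s^4 - 68*s^3 - 16*s^2 + 272*s)
T(s) is the step-3 result (common factors already cancelled). Leading coefficient of the denominator: 4. Divide through by 4 for the monic polynomial.

Answer: s^4 - 17*s^3 - 4*s^2 + 68*s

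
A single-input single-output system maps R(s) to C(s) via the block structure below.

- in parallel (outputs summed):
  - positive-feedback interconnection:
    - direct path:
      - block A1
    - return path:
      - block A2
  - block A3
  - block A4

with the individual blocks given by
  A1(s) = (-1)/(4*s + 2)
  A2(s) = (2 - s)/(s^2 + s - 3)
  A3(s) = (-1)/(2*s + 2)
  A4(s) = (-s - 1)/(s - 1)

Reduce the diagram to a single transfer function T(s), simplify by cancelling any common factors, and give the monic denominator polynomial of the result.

[1] feedback reduction of A1, A2 gives (-s^2 - s + 3)/(4*s^3 + 6*s^2 - 11*s - 4)
[2] sum the parallel branches [A1/(1-A1*A2)], A3, A4 gives (-8*s^5 - 34*s^4 - 14*s^3 + 65*s^2 + 33*s - 2)/(8*s^5 + 12*s^4 - 30*s^3 - 20*s^2 + 22*s + 8)
T(s) is the step-2 result (common factors already cancelled). Leading coefficient of the denominator: 8. Divide through by 8 for the monic polynomial.

Hence the answer: s^5 + 3*s^4/2 - 15*s^3/4 - 5*s^2/2 + 11*s/4 + 1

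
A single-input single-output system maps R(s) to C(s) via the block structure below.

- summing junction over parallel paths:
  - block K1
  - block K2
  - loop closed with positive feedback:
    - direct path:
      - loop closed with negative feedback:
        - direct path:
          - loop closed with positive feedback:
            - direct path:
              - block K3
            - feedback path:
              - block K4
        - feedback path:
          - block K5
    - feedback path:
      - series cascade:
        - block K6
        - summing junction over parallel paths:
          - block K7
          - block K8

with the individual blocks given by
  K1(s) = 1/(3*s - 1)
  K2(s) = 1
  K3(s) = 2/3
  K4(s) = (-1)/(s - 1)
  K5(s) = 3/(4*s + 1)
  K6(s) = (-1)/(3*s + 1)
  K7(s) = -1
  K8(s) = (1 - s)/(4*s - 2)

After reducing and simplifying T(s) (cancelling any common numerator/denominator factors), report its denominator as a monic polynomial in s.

Reducing step by step:

Step 1. reduce the feedback loop with forward K3 and return K4; result (2*s - 2)/(3*s - 1)
Step 2. close the feedback loop around [K3/(1-K3*K4)], K5; result (8*s^2 - 6*s - 2)/(12*s^2 + 5*s - 7)
Step 3. reduce the parallel group K7, K8; result (3 - 5*s)/(4*s - 2)
Step 4. combine K6, (K7+K8) in series; result (5*s - 3)/(12*s^2 - 2*s - 2)
Step 5. collapse the loop ([[K3/(1-K3*K4)]/(1+[K3/(1-K3*K4)]*K5)] forward, (K6*(K7+K8)) return); result (24*s^4 - 22*s^3 - 7*s^2 + 4*s + 1)/(36*s^4 - s^3 - 16*s^2 - s + 2)
Step 6. combine K1, K2, [[[K3/(1-K3*K4)]/(1+[K3/(1-K3*K4)]*K5)]/(1-[[K3/(1-K3*K4)]/(1+[K3/(1-K3*K4)]*K5)]*(K6*(K7+K8)))] in parallel; result (180*s^5 - 93*s^4 - 47*s^3 + 16*s^2 + 5*s - 1)/(108*s^5 - 39*s^4 - 47*s^3 + 13*s^2 + 7*s - 2)
T(s) is the step-6 result (common factors already cancelled). Leading coefficient of the denominator: 108. Divide through by 108 for the monic polynomial.

Answer: s^5 - 13*s^4/36 - 47*s^3/108 + 13*s^2/108 + 7*s/108 - 1/54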